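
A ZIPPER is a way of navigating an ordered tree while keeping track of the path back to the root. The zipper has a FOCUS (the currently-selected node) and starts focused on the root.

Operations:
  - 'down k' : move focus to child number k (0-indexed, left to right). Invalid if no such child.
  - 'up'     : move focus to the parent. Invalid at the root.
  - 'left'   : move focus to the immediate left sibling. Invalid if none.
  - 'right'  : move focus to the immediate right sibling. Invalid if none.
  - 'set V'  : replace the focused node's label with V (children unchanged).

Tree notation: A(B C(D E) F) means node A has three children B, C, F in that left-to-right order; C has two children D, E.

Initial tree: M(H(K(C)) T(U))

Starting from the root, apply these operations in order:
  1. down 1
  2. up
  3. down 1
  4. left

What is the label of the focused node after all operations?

Step 1 (down 1): focus=T path=1 depth=1 children=['U'] left=['H'] right=[] parent=M
Step 2 (up): focus=M path=root depth=0 children=['H', 'T'] (at root)
Step 3 (down 1): focus=T path=1 depth=1 children=['U'] left=['H'] right=[] parent=M
Step 4 (left): focus=H path=0 depth=1 children=['K'] left=[] right=['T'] parent=M

Answer: H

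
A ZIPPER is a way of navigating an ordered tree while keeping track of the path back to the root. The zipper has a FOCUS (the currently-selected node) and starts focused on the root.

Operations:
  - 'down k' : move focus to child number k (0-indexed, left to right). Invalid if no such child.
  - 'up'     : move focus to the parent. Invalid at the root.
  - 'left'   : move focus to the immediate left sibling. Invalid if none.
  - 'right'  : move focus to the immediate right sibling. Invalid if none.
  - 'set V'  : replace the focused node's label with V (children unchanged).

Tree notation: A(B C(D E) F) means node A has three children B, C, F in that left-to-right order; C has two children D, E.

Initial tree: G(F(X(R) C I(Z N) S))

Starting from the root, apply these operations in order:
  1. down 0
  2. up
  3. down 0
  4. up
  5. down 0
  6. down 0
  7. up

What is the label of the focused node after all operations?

Step 1 (down 0): focus=F path=0 depth=1 children=['X', 'C', 'I', 'S'] left=[] right=[] parent=G
Step 2 (up): focus=G path=root depth=0 children=['F'] (at root)
Step 3 (down 0): focus=F path=0 depth=1 children=['X', 'C', 'I', 'S'] left=[] right=[] parent=G
Step 4 (up): focus=G path=root depth=0 children=['F'] (at root)
Step 5 (down 0): focus=F path=0 depth=1 children=['X', 'C', 'I', 'S'] left=[] right=[] parent=G
Step 6 (down 0): focus=X path=0/0 depth=2 children=['R'] left=[] right=['C', 'I', 'S'] parent=F
Step 7 (up): focus=F path=0 depth=1 children=['X', 'C', 'I', 'S'] left=[] right=[] parent=G

Answer: F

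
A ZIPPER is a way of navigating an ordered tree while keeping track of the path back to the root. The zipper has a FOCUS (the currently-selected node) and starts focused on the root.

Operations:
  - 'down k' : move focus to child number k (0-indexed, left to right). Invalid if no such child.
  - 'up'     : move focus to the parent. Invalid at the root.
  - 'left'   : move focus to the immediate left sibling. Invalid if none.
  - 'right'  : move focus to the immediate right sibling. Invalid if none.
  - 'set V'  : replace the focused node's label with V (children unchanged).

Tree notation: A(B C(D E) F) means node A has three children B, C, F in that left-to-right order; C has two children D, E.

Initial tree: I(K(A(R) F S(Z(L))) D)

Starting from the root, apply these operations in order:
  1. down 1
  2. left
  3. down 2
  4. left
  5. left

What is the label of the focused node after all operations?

Step 1 (down 1): focus=D path=1 depth=1 children=[] left=['K'] right=[] parent=I
Step 2 (left): focus=K path=0 depth=1 children=['A', 'F', 'S'] left=[] right=['D'] parent=I
Step 3 (down 2): focus=S path=0/2 depth=2 children=['Z'] left=['A', 'F'] right=[] parent=K
Step 4 (left): focus=F path=0/1 depth=2 children=[] left=['A'] right=['S'] parent=K
Step 5 (left): focus=A path=0/0 depth=2 children=['R'] left=[] right=['F', 'S'] parent=K

Answer: A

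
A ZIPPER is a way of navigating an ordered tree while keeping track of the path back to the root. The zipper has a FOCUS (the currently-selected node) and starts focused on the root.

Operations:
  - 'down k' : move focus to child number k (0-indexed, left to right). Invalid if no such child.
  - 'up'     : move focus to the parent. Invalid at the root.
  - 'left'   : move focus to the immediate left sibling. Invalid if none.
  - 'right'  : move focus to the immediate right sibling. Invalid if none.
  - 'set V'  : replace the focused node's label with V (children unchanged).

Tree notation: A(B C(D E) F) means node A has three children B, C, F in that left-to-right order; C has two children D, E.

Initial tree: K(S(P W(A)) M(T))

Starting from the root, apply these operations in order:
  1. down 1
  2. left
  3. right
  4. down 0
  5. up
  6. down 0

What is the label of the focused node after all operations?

Answer: T

Derivation:
Step 1 (down 1): focus=M path=1 depth=1 children=['T'] left=['S'] right=[] parent=K
Step 2 (left): focus=S path=0 depth=1 children=['P', 'W'] left=[] right=['M'] parent=K
Step 3 (right): focus=M path=1 depth=1 children=['T'] left=['S'] right=[] parent=K
Step 4 (down 0): focus=T path=1/0 depth=2 children=[] left=[] right=[] parent=M
Step 5 (up): focus=M path=1 depth=1 children=['T'] left=['S'] right=[] parent=K
Step 6 (down 0): focus=T path=1/0 depth=2 children=[] left=[] right=[] parent=M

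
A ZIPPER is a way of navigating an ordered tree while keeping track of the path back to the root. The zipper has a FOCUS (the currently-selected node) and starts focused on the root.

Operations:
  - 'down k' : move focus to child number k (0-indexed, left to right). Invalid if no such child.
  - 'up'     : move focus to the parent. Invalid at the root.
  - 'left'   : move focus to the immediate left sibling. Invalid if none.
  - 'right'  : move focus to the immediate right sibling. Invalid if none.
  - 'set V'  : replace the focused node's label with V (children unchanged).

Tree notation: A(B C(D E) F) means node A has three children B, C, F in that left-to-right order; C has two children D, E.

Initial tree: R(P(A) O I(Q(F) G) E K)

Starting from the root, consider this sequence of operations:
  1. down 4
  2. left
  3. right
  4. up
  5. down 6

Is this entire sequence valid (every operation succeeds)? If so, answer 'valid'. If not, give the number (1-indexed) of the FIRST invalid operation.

Answer: 5

Derivation:
Step 1 (down 4): focus=K path=4 depth=1 children=[] left=['P', 'O', 'I', 'E'] right=[] parent=R
Step 2 (left): focus=E path=3 depth=1 children=[] left=['P', 'O', 'I'] right=['K'] parent=R
Step 3 (right): focus=K path=4 depth=1 children=[] left=['P', 'O', 'I', 'E'] right=[] parent=R
Step 4 (up): focus=R path=root depth=0 children=['P', 'O', 'I', 'E', 'K'] (at root)
Step 5 (down 6): INVALID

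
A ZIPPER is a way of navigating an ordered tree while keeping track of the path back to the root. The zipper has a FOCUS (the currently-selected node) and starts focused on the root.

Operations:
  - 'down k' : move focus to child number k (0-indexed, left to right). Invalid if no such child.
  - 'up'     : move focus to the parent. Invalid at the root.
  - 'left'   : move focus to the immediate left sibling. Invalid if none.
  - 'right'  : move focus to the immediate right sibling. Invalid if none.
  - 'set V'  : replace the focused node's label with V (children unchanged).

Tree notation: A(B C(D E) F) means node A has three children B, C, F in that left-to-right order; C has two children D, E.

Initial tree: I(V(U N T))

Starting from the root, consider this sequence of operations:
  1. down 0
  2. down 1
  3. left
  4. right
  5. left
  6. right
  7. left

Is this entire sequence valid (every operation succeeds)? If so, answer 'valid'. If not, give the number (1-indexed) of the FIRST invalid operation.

Answer: valid

Derivation:
Step 1 (down 0): focus=V path=0 depth=1 children=['U', 'N', 'T'] left=[] right=[] parent=I
Step 2 (down 1): focus=N path=0/1 depth=2 children=[] left=['U'] right=['T'] parent=V
Step 3 (left): focus=U path=0/0 depth=2 children=[] left=[] right=['N', 'T'] parent=V
Step 4 (right): focus=N path=0/1 depth=2 children=[] left=['U'] right=['T'] parent=V
Step 5 (left): focus=U path=0/0 depth=2 children=[] left=[] right=['N', 'T'] parent=V
Step 6 (right): focus=N path=0/1 depth=2 children=[] left=['U'] right=['T'] parent=V
Step 7 (left): focus=U path=0/0 depth=2 children=[] left=[] right=['N', 'T'] parent=V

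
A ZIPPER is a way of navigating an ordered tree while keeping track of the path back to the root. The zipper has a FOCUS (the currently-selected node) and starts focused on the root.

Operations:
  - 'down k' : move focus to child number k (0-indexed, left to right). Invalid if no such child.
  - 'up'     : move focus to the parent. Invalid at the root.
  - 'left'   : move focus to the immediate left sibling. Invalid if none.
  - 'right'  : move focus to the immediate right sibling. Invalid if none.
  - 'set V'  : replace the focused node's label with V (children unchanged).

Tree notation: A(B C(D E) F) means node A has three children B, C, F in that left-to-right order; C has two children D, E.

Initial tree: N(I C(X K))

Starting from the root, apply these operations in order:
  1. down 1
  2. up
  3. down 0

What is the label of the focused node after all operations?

Answer: I

Derivation:
Step 1 (down 1): focus=C path=1 depth=1 children=['X', 'K'] left=['I'] right=[] parent=N
Step 2 (up): focus=N path=root depth=0 children=['I', 'C'] (at root)
Step 3 (down 0): focus=I path=0 depth=1 children=[] left=[] right=['C'] parent=N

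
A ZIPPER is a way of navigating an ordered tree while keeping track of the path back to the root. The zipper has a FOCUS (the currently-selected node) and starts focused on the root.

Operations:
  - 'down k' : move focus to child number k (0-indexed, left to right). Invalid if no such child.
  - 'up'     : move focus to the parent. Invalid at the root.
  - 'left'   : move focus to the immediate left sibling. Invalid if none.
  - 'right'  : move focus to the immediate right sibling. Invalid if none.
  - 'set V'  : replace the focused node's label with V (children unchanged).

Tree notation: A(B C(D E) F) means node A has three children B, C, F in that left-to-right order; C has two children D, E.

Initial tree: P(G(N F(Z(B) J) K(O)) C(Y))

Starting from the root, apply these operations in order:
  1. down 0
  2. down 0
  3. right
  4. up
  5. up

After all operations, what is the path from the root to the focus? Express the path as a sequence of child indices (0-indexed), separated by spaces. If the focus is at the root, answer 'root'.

Answer: root

Derivation:
Step 1 (down 0): focus=G path=0 depth=1 children=['N', 'F', 'K'] left=[] right=['C'] parent=P
Step 2 (down 0): focus=N path=0/0 depth=2 children=[] left=[] right=['F', 'K'] parent=G
Step 3 (right): focus=F path=0/1 depth=2 children=['Z', 'J'] left=['N'] right=['K'] parent=G
Step 4 (up): focus=G path=0 depth=1 children=['N', 'F', 'K'] left=[] right=['C'] parent=P
Step 5 (up): focus=P path=root depth=0 children=['G', 'C'] (at root)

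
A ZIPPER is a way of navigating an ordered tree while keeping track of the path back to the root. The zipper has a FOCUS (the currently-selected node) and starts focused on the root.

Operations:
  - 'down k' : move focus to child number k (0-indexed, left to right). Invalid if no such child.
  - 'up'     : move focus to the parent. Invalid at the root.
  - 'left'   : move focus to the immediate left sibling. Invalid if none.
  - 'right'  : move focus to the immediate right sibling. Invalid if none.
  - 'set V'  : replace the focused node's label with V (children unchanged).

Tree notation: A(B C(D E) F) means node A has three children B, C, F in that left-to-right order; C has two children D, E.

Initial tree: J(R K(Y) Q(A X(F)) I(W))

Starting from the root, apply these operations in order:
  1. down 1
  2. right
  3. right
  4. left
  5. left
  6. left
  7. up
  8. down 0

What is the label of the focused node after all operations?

Answer: R

Derivation:
Step 1 (down 1): focus=K path=1 depth=1 children=['Y'] left=['R'] right=['Q', 'I'] parent=J
Step 2 (right): focus=Q path=2 depth=1 children=['A', 'X'] left=['R', 'K'] right=['I'] parent=J
Step 3 (right): focus=I path=3 depth=1 children=['W'] left=['R', 'K', 'Q'] right=[] parent=J
Step 4 (left): focus=Q path=2 depth=1 children=['A', 'X'] left=['R', 'K'] right=['I'] parent=J
Step 5 (left): focus=K path=1 depth=1 children=['Y'] left=['R'] right=['Q', 'I'] parent=J
Step 6 (left): focus=R path=0 depth=1 children=[] left=[] right=['K', 'Q', 'I'] parent=J
Step 7 (up): focus=J path=root depth=0 children=['R', 'K', 'Q', 'I'] (at root)
Step 8 (down 0): focus=R path=0 depth=1 children=[] left=[] right=['K', 'Q', 'I'] parent=J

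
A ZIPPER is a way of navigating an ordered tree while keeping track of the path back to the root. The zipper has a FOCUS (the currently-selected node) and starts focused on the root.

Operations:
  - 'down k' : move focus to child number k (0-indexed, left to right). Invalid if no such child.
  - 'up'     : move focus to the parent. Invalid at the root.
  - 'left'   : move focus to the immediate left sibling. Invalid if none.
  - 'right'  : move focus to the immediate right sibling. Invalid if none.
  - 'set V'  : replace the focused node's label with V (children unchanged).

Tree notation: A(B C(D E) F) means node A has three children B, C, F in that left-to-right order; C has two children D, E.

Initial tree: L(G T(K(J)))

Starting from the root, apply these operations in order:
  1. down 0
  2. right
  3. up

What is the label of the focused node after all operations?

Step 1 (down 0): focus=G path=0 depth=1 children=[] left=[] right=['T'] parent=L
Step 2 (right): focus=T path=1 depth=1 children=['K'] left=['G'] right=[] parent=L
Step 3 (up): focus=L path=root depth=0 children=['G', 'T'] (at root)

Answer: L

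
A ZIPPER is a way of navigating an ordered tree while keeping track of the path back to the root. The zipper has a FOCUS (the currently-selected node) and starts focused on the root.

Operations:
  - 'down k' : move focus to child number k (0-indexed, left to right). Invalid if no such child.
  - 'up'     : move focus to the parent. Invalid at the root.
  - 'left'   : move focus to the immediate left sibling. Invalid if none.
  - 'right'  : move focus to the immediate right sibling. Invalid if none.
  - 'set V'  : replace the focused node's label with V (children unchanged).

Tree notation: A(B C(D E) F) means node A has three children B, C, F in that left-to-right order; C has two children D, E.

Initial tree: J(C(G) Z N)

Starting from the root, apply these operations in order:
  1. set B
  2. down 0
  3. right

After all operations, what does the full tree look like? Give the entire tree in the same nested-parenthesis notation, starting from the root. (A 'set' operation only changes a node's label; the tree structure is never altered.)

Step 1 (set B): focus=B path=root depth=0 children=['C', 'Z', 'N'] (at root)
Step 2 (down 0): focus=C path=0 depth=1 children=['G'] left=[] right=['Z', 'N'] parent=B
Step 3 (right): focus=Z path=1 depth=1 children=[] left=['C'] right=['N'] parent=B

Answer: B(C(G) Z N)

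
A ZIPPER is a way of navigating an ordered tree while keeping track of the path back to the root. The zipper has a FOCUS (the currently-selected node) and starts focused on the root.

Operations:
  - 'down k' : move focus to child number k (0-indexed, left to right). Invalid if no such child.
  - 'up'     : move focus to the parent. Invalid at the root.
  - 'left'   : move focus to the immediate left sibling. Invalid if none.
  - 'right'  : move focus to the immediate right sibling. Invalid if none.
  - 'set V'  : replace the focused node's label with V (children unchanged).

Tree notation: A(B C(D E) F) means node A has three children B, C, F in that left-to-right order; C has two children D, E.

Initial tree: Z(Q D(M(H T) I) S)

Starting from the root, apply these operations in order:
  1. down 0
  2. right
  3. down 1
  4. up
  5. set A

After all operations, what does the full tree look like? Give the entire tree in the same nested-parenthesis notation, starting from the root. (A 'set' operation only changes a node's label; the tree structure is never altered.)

Answer: Z(Q A(M(H T) I) S)

Derivation:
Step 1 (down 0): focus=Q path=0 depth=1 children=[] left=[] right=['D', 'S'] parent=Z
Step 2 (right): focus=D path=1 depth=1 children=['M', 'I'] left=['Q'] right=['S'] parent=Z
Step 3 (down 1): focus=I path=1/1 depth=2 children=[] left=['M'] right=[] parent=D
Step 4 (up): focus=D path=1 depth=1 children=['M', 'I'] left=['Q'] right=['S'] parent=Z
Step 5 (set A): focus=A path=1 depth=1 children=['M', 'I'] left=['Q'] right=['S'] parent=Z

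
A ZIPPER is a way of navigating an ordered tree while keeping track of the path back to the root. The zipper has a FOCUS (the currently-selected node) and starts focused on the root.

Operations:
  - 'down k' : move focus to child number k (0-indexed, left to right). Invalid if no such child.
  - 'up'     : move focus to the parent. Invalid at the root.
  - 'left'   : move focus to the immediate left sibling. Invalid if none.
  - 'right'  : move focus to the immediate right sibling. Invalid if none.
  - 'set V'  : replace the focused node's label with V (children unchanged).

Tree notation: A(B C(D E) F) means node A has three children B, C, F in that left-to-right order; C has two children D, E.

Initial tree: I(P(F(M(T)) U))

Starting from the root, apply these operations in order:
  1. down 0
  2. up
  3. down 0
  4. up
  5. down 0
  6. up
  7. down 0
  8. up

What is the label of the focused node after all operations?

Step 1 (down 0): focus=P path=0 depth=1 children=['F', 'U'] left=[] right=[] parent=I
Step 2 (up): focus=I path=root depth=0 children=['P'] (at root)
Step 3 (down 0): focus=P path=0 depth=1 children=['F', 'U'] left=[] right=[] parent=I
Step 4 (up): focus=I path=root depth=0 children=['P'] (at root)
Step 5 (down 0): focus=P path=0 depth=1 children=['F', 'U'] left=[] right=[] parent=I
Step 6 (up): focus=I path=root depth=0 children=['P'] (at root)
Step 7 (down 0): focus=P path=0 depth=1 children=['F', 'U'] left=[] right=[] parent=I
Step 8 (up): focus=I path=root depth=0 children=['P'] (at root)

Answer: I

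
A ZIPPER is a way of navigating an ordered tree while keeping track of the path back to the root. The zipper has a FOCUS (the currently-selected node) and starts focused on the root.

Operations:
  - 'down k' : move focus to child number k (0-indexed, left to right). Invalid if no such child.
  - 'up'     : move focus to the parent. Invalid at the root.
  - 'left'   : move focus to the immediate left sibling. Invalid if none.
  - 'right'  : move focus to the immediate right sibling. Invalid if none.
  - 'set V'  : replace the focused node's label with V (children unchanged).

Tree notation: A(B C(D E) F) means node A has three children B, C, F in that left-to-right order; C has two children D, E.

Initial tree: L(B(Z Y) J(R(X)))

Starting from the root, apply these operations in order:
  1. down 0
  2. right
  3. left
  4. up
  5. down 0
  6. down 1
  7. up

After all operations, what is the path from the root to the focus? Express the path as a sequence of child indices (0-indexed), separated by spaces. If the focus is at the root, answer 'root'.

Step 1 (down 0): focus=B path=0 depth=1 children=['Z', 'Y'] left=[] right=['J'] parent=L
Step 2 (right): focus=J path=1 depth=1 children=['R'] left=['B'] right=[] parent=L
Step 3 (left): focus=B path=0 depth=1 children=['Z', 'Y'] left=[] right=['J'] parent=L
Step 4 (up): focus=L path=root depth=0 children=['B', 'J'] (at root)
Step 5 (down 0): focus=B path=0 depth=1 children=['Z', 'Y'] left=[] right=['J'] parent=L
Step 6 (down 1): focus=Y path=0/1 depth=2 children=[] left=['Z'] right=[] parent=B
Step 7 (up): focus=B path=0 depth=1 children=['Z', 'Y'] left=[] right=['J'] parent=L

Answer: 0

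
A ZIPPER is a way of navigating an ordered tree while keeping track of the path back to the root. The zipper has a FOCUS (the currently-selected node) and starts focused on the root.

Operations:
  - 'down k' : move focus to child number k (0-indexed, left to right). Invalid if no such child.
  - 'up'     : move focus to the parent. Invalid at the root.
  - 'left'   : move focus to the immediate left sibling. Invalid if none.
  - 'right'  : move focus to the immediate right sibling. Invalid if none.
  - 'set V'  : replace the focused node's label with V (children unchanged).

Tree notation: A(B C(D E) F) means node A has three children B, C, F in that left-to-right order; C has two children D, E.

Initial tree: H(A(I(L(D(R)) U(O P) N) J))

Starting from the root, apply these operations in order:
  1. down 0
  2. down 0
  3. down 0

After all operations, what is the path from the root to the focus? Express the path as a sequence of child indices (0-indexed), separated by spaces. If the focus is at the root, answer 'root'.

Answer: 0 0 0

Derivation:
Step 1 (down 0): focus=A path=0 depth=1 children=['I', 'J'] left=[] right=[] parent=H
Step 2 (down 0): focus=I path=0/0 depth=2 children=['L', 'U', 'N'] left=[] right=['J'] parent=A
Step 3 (down 0): focus=L path=0/0/0 depth=3 children=['D'] left=[] right=['U', 'N'] parent=I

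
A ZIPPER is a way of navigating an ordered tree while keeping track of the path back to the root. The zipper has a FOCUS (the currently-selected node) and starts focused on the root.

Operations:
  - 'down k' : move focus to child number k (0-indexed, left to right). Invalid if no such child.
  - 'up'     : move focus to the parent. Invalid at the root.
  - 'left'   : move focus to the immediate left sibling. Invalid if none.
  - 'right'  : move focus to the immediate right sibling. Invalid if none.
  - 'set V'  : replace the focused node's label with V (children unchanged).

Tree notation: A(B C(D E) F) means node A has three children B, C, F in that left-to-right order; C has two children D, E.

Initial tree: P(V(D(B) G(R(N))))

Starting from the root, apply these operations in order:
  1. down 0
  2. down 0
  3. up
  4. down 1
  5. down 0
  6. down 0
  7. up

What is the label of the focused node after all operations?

Answer: R

Derivation:
Step 1 (down 0): focus=V path=0 depth=1 children=['D', 'G'] left=[] right=[] parent=P
Step 2 (down 0): focus=D path=0/0 depth=2 children=['B'] left=[] right=['G'] parent=V
Step 3 (up): focus=V path=0 depth=1 children=['D', 'G'] left=[] right=[] parent=P
Step 4 (down 1): focus=G path=0/1 depth=2 children=['R'] left=['D'] right=[] parent=V
Step 5 (down 0): focus=R path=0/1/0 depth=3 children=['N'] left=[] right=[] parent=G
Step 6 (down 0): focus=N path=0/1/0/0 depth=4 children=[] left=[] right=[] parent=R
Step 7 (up): focus=R path=0/1/0 depth=3 children=['N'] left=[] right=[] parent=G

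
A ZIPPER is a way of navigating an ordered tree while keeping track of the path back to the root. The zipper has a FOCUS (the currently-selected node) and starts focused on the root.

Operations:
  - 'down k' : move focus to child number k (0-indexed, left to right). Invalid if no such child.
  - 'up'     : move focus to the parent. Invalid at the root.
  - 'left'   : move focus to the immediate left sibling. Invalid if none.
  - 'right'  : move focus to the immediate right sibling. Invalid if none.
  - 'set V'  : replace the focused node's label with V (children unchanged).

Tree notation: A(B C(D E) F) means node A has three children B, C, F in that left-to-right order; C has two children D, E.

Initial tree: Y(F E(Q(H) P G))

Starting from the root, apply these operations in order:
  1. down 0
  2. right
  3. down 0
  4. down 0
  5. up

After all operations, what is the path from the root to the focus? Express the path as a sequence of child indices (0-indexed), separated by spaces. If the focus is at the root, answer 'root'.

Step 1 (down 0): focus=F path=0 depth=1 children=[] left=[] right=['E'] parent=Y
Step 2 (right): focus=E path=1 depth=1 children=['Q', 'P', 'G'] left=['F'] right=[] parent=Y
Step 3 (down 0): focus=Q path=1/0 depth=2 children=['H'] left=[] right=['P', 'G'] parent=E
Step 4 (down 0): focus=H path=1/0/0 depth=3 children=[] left=[] right=[] parent=Q
Step 5 (up): focus=Q path=1/0 depth=2 children=['H'] left=[] right=['P', 'G'] parent=E

Answer: 1 0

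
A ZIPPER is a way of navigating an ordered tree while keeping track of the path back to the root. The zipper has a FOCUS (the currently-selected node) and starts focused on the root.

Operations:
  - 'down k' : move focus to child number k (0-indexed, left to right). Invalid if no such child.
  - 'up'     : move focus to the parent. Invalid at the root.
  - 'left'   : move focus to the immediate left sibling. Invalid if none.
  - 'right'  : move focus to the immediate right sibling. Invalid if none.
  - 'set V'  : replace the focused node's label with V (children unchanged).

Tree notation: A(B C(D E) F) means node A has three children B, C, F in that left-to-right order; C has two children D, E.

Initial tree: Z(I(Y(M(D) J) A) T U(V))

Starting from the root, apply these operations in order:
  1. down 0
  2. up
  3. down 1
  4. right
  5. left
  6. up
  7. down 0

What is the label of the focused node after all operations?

Answer: I

Derivation:
Step 1 (down 0): focus=I path=0 depth=1 children=['Y', 'A'] left=[] right=['T', 'U'] parent=Z
Step 2 (up): focus=Z path=root depth=0 children=['I', 'T', 'U'] (at root)
Step 3 (down 1): focus=T path=1 depth=1 children=[] left=['I'] right=['U'] parent=Z
Step 4 (right): focus=U path=2 depth=1 children=['V'] left=['I', 'T'] right=[] parent=Z
Step 5 (left): focus=T path=1 depth=1 children=[] left=['I'] right=['U'] parent=Z
Step 6 (up): focus=Z path=root depth=0 children=['I', 'T', 'U'] (at root)
Step 7 (down 0): focus=I path=0 depth=1 children=['Y', 'A'] left=[] right=['T', 'U'] parent=Z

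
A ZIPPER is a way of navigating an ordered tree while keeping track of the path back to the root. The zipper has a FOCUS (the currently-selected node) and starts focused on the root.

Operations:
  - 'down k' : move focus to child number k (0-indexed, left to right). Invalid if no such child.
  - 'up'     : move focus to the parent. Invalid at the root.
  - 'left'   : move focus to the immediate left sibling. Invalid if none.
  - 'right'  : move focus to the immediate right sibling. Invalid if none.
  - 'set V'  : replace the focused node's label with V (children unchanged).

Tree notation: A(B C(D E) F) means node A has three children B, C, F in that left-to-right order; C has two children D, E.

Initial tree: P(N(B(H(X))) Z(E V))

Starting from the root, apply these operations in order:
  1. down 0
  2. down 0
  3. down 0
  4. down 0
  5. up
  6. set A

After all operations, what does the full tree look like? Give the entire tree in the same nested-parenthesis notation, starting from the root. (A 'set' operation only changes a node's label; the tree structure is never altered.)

Answer: P(N(B(A(X))) Z(E V))

Derivation:
Step 1 (down 0): focus=N path=0 depth=1 children=['B'] left=[] right=['Z'] parent=P
Step 2 (down 0): focus=B path=0/0 depth=2 children=['H'] left=[] right=[] parent=N
Step 3 (down 0): focus=H path=0/0/0 depth=3 children=['X'] left=[] right=[] parent=B
Step 4 (down 0): focus=X path=0/0/0/0 depth=4 children=[] left=[] right=[] parent=H
Step 5 (up): focus=H path=0/0/0 depth=3 children=['X'] left=[] right=[] parent=B
Step 6 (set A): focus=A path=0/0/0 depth=3 children=['X'] left=[] right=[] parent=B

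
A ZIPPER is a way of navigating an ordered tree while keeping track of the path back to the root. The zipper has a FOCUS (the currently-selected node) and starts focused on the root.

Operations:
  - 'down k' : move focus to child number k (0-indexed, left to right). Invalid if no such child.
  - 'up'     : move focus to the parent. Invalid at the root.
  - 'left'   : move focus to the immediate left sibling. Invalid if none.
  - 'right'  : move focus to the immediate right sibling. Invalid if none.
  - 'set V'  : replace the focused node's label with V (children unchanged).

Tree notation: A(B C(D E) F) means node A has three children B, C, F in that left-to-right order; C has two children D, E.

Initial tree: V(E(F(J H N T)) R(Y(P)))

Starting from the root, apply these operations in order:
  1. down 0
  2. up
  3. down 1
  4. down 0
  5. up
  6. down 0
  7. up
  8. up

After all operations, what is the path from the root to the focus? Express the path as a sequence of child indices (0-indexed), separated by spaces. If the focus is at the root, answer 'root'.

Step 1 (down 0): focus=E path=0 depth=1 children=['F'] left=[] right=['R'] parent=V
Step 2 (up): focus=V path=root depth=0 children=['E', 'R'] (at root)
Step 3 (down 1): focus=R path=1 depth=1 children=['Y'] left=['E'] right=[] parent=V
Step 4 (down 0): focus=Y path=1/0 depth=2 children=['P'] left=[] right=[] parent=R
Step 5 (up): focus=R path=1 depth=1 children=['Y'] left=['E'] right=[] parent=V
Step 6 (down 0): focus=Y path=1/0 depth=2 children=['P'] left=[] right=[] parent=R
Step 7 (up): focus=R path=1 depth=1 children=['Y'] left=['E'] right=[] parent=V
Step 8 (up): focus=V path=root depth=0 children=['E', 'R'] (at root)

Answer: root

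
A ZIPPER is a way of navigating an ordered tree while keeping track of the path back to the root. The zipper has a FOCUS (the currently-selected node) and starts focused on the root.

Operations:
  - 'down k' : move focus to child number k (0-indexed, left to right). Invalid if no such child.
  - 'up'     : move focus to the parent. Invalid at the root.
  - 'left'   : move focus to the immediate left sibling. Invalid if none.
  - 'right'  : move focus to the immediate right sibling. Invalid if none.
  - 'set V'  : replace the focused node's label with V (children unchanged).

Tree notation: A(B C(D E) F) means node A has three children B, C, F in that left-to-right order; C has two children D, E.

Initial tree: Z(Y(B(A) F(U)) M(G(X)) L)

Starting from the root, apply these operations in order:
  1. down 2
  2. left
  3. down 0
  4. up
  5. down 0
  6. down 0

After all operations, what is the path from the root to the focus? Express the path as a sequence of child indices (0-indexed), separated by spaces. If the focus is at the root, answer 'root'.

Answer: 1 0 0

Derivation:
Step 1 (down 2): focus=L path=2 depth=1 children=[] left=['Y', 'M'] right=[] parent=Z
Step 2 (left): focus=M path=1 depth=1 children=['G'] left=['Y'] right=['L'] parent=Z
Step 3 (down 0): focus=G path=1/0 depth=2 children=['X'] left=[] right=[] parent=M
Step 4 (up): focus=M path=1 depth=1 children=['G'] left=['Y'] right=['L'] parent=Z
Step 5 (down 0): focus=G path=1/0 depth=2 children=['X'] left=[] right=[] parent=M
Step 6 (down 0): focus=X path=1/0/0 depth=3 children=[] left=[] right=[] parent=G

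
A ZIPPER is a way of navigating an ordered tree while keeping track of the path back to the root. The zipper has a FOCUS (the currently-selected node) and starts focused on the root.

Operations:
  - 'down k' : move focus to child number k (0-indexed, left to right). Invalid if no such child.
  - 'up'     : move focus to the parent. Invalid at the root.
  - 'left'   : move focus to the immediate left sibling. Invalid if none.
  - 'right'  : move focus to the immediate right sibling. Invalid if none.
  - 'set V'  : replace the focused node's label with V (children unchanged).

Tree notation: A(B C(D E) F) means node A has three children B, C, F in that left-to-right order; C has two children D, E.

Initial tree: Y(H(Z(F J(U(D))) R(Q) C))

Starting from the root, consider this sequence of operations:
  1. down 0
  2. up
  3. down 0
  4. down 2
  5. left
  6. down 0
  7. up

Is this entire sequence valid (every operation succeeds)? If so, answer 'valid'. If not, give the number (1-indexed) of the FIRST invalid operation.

Step 1 (down 0): focus=H path=0 depth=1 children=['Z', 'R', 'C'] left=[] right=[] parent=Y
Step 2 (up): focus=Y path=root depth=0 children=['H'] (at root)
Step 3 (down 0): focus=H path=0 depth=1 children=['Z', 'R', 'C'] left=[] right=[] parent=Y
Step 4 (down 2): focus=C path=0/2 depth=2 children=[] left=['Z', 'R'] right=[] parent=H
Step 5 (left): focus=R path=0/1 depth=2 children=['Q'] left=['Z'] right=['C'] parent=H
Step 6 (down 0): focus=Q path=0/1/0 depth=3 children=[] left=[] right=[] parent=R
Step 7 (up): focus=R path=0/1 depth=2 children=['Q'] left=['Z'] right=['C'] parent=H

Answer: valid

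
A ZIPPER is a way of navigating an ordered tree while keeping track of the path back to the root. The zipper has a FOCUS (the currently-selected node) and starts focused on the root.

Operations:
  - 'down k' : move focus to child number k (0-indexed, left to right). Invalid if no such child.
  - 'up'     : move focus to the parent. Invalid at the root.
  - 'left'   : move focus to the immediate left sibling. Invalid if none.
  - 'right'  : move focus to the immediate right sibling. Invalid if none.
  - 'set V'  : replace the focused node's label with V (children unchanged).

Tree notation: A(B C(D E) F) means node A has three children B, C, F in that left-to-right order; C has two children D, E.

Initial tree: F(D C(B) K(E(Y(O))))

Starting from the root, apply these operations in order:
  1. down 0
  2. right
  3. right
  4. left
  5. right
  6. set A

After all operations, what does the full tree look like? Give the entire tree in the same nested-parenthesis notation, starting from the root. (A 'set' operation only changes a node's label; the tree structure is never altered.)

Step 1 (down 0): focus=D path=0 depth=1 children=[] left=[] right=['C', 'K'] parent=F
Step 2 (right): focus=C path=1 depth=1 children=['B'] left=['D'] right=['K'] parent=F
Step 3 (right): focus=K path=2 depth=1 children=['E'] left=['D', 'C'] right=[] parent=F
Step 4 (left): focus=C path=1 depth=1 children=['B'] left=['D'] right=['K'] parent=F
Step 5 (right): focus=K path=2 depth=1 children=['E'] left=['D', 'C'] right=[] parent=F
Step 6 (set A): focus=A path=2 depth=1 children=['E'] left=['D', 'C'] right=[] parent=F

Answer: F(D C(B) A(E(Y(O))))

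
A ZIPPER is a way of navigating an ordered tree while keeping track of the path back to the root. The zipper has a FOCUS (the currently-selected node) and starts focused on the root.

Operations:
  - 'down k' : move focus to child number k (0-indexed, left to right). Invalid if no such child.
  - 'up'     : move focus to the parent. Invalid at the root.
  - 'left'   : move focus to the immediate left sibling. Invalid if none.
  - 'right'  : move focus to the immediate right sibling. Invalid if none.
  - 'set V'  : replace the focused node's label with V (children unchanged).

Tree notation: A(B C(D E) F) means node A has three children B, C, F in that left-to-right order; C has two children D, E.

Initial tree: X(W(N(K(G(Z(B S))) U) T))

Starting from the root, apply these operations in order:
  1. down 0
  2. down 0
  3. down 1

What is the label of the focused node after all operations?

Step 1 (down 0): focus=W path=0 depth=1 children=['N', 'T'] left=[] right=[] parent=X
Step 2 (down 0): focus=N path=0/0 depth=2 children=['K', 'U'] left=[] right=['T'] parent=W
Step 3 (down 1): focus=U path=0/0/1 depth=3 children=[] left=['K'] right=[] parent=N

Answer: U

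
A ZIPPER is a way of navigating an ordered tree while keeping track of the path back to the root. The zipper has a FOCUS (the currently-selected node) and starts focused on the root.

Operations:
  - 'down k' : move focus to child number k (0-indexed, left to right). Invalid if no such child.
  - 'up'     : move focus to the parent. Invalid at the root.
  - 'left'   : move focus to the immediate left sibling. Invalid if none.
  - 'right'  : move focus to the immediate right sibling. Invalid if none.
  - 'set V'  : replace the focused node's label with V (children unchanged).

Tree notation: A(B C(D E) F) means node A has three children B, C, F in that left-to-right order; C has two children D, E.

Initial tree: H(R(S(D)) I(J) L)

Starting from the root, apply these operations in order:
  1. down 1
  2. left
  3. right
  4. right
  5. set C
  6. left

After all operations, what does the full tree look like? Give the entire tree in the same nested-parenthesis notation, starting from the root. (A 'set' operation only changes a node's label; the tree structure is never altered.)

Answer: H(R(S(D)) I(J) C)

Derivation:
Step 1 (down 1): focus=I path=1 depth=1 children=['J'] left=['R'] right=['L'] parent=H
Step 2 (left): focus=R path=0 depth=1 children=['S'] left=[] right=['I', 'L'] parent=H
Step 3 (right): focus=I path=1 depth=1 children=['J'] left=['R'] right=['L'] parent=H
Step 4 (right): focus=L path=2 depth=1 children=[] left=['R', 'I'] right=[] parent=H
Step 5 (set C): focus=C path=2 depth=1 children=[] left=['R', 'I'] right=[] parent=H
Step 6 (left): focus=I path=1 depth=1 children=['J'] left=['R'] right=['C'] parent=H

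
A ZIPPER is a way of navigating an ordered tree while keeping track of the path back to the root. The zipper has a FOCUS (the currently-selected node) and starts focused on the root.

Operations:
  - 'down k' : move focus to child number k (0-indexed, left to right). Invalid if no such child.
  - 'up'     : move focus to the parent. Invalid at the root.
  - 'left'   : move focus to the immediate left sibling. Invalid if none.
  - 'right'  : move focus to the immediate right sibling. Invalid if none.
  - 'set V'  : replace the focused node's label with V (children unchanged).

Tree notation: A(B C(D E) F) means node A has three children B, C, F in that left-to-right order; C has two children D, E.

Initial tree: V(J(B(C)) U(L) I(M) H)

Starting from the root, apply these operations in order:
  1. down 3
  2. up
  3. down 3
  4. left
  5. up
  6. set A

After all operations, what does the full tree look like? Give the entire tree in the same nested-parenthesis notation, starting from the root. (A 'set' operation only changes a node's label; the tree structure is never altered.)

Answer: A(J(B(C)) U(L) I(M) H)

Derivation:
Step 1 (down 3): focus=H path=3 depth=1 children=[] left=['J', 'U', 'I'] right=[] parent=V
Step 2 (up): focus=V path=root depth=0 children=['J', 'U', 'I', 'H'] (at root)
Step 3 (down 3): focus=H path=3 depth=1 children=[] left=['J', 'U', 'I'] right=[] parent=V
Step 4 (left): focus=I path=2 depth=1 children=['M'] left=['J', 'U'] right=['H'] parent=V
Step 5 (up): focus=V path=root depth=0 children=['J', 'U', 'I', 'H'] (at root)
Step 6 (set A): focus=A path=root depth=0 children=['J', 'U', 'I', 'H'] (at root)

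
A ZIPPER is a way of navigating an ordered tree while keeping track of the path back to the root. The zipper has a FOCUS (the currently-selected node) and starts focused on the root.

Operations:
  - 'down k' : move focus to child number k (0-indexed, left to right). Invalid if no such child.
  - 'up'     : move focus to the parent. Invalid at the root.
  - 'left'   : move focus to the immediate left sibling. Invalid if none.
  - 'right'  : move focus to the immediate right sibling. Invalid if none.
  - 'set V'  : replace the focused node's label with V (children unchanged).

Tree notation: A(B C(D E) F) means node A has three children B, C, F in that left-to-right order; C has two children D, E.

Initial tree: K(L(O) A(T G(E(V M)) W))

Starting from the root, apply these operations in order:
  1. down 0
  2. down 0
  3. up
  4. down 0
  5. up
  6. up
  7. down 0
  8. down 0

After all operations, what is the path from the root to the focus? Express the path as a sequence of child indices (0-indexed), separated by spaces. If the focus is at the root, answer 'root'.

Step 1 (down 0): focus=L path=0 depth=1 children=['O'] left=[] right=['A'] parent=K
Step 2 (down 0): focus=O path=0/0 depth=2 children=[] left=[] right=[] parent=L
Step 3 (up): focus=L path=0 depth=1 children=['O'] left=[] right=['A'] parent=K
Step 4 (down 0): focus=O path=0/0 depth=2 children=[] left=[] right=[] parent=L
Step 5 (up): focus=L path=0 depth=1 children=['O'] left=[] right=['A'] parent=K
Step 6 (up): focus=K path=root depth=0 children=['L', 'A'] (at root)
Step 7 (down 0): focus=L path=0 depth=1 children=['O'] left=[] right=['A'] parent=K
Step 8 (down 0): focus=O path=0/0 depth=2 children=[] left=[] right=[] parent=L

Answer: 0 0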